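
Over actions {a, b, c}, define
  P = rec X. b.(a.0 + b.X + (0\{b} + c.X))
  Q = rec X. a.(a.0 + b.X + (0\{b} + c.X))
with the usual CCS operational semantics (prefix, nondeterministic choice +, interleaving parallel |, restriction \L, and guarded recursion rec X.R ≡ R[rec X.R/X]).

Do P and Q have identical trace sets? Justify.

P's transition system — 3 states:
  s0 = rec X. b.(a.0 + b.X + (0\{b} + c.X)) → —b→ s1
  s1 = a.0 + b.(rec X. b.(a.0 + b.X + (0\{b} + c.X))) + (0\{b} + c.(rec X. b.(a.0 + b.X + (0\{b} + c.X)))) → —a→ s2, —b→ s0, —c→ s0
  s2 = 0 → deadlocked
Q's transition system — 3 states:
  t0 = rec X. a.(a.0 + b.X + (0\{b} + c.X)) → —a→ t1
  t1 = a.0 + b.(rec X. a.(a.0 + b.X + (0\{b} + c.X))) + (0\{b} + c.(rec X. a.(a.0 + b.X + (0\{b} + c.X)))) → —a→ t2, —b→ t0, —c→ t0
  t2 = 0 → deadlocked
Run σ = ⟨b⟩ on P: start {s0}
  [1] b ⇒ {s1}
  P completes σ.
Run σ = ⟨b⟩ on Q: start {t0}
  [1] b ⇒ ∅  — Q cannot continue

NO — witness ⟨b⟩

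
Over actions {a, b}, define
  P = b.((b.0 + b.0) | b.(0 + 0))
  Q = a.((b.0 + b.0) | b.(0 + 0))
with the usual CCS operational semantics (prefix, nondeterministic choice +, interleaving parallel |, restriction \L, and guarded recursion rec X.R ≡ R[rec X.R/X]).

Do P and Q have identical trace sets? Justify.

LTS(P): 5 reachable states
  u0 = b.((b.0 + b.0) | b.(0 + 0)) → —b→ u1
  u1 = (b.0 + b.0) | b.(0 + 0) → —b→ u2, —b→ u3
  u2 = (b.0 + b.0) | (0 + 0) → —b→ u4
  u3 = 0 | b.(0 + 0) → —b→ u4
  u4 = 0 | (0 + 0) → (no moves)
LTS(Q): 5 reachable states
  v0 = a.((b.0 + b.0) | b.(0 + 0)) → —a→ v1
  v1 = (b.0 + b.0) | b.(0 + 0) → —b→ v2, —b→ v3
  v2 = (b.0 + b.0) | (0 + 0) → —b→ v4
  v3 = 0 | b.(0 + 0) → —b→ v4
  v4 = 0 | (0 + 0) → (no moves)
Trace ⟨b⟩ through P, begin at {u0}:
  [1] b ⇒ {u1}
  P completes σ.
Trace ⟨b⟩ through Q, begin at {v0}:
  [1] b ⇒ ∅  — Q cannot continue

traces(P) ≠ traces(Q) — witness ⟨b⟩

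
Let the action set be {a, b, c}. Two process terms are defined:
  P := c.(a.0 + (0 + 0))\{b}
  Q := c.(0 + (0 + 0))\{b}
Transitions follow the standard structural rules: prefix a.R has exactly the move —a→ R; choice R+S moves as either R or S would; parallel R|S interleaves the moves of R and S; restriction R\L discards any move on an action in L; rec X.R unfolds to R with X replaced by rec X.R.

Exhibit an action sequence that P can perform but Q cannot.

ca

P's transition system — 3 states:
  u0 = c.(a.0 + (0 + 0))\{b} has moves =c=> u1
  u1 = (a.0 + (0 + 0))\{b} has moves =a=> u2
  u2 = 0\{b} has moves stopped
Q's transition system — 2 states:
  v0 = c.(0 + (0 + 0))\{b} has moves =c=> v1
  v1 = (0 + (0 + 0))\{b} has moves stopped
Executing ca from P (initial set {u0}):
  step 1 (c): {u1}
  step 2 (a): {u2}
  ✓ P
Executing ca from Q (initial set {v0}):
  step 1 (c): {v1}
  step 2 (a): ∅ (Q stuck)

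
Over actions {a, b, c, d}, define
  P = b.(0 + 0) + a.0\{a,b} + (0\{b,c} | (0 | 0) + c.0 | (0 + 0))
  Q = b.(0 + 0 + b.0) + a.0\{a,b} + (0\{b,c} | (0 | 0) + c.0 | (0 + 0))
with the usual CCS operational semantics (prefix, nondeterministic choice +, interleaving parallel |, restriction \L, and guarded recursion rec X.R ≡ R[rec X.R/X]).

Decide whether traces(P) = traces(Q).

NO — witness ⟨bb⟩

P's transition system — 4 states:
  s0 = b.(0 + 0) + a.0\{a,b} + (0\{b,c} | (0 | 0) + c.0 | (0 + 0)) | --a--▸ s1, --b--▸ s2, --c--▸ s3
  s1 = 0\{a,b} | deadlocked
  s2 = 0 + 0 | deadlocked
  s3 = 0 | (0 + 0) | deadlocked
Q's transition system — 5 states:
  t0 = b.(0 + 0 + b.0) + a.0\{a,b} + (0\{b,c} | (0 | 0) + c.0 | (0 + 0)) | --a--▸ t1, --b--▸ t2, --c--▸ t3
  t1 = 0\{a,b} | deadlocked
  t2 = 0 + 0 + b.0 | --b--▸ t4
  t3 = 0 | (0 + 0) | deadlocked
  t4 = 0 | deadlocked
Run σ = ⟨bb⟩ on Q: start {t0}
  step 1 (b): {t2}
  step 2 (b): {t4}
  ✓ Q
Run σ = ⟨bb⟩ on P: start {s0}
  step 1 (b): {s2}
  step 2 (b): no successor for P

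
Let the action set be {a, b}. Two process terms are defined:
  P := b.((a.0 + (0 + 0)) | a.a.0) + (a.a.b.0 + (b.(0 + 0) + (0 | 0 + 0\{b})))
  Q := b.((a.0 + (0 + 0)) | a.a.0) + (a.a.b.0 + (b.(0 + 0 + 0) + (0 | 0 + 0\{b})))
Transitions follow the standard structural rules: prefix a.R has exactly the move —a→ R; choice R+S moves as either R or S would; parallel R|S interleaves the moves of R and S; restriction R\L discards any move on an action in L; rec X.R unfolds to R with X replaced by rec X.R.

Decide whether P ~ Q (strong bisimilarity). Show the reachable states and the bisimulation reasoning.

bisimilar

LTS(P): 11 reachable states
  m0 = b.((a.0 + (0 + 0)) | a.a.0) + (a.a.b.0 + (b.(0 + 0) + (0 | 0 + 0\{b}))) :: -a-> m1, -b-> m2, -b-> m3
  m1 = a.b.0 :: -a-> m4
  m2 = (a.0 + (0 + 0)) | a.a.0 :: -a-> m5, -a-> m6
  m3 = 0 + 0 :: ∅
  m4 = b.0 :: -b-> m7
  m5 = (a.0 + (0 + 0)) | a.0 :: -a-> m8, -a-> m9
  m6 = 0 | a.a.0 :: -a-> m9
  m7 = 0 :: ∅
  m8 = (a.0 + (0 + 0)) | 0 :: -a-> m10
  m9 = 0 | a.0 :: -a-> m10
  m10 = 0 | 0 :: ∅
LTS(Q): 11 reachable states
  n0 = b.((a.0 + (0 + 0)) | a.a.0) + (a.a.b.0 + (b.(0 + 0 + 0) + (0 | 0 + 0\{b}))) :: -a-> n1, -b-> n2, -b-> n3
  n1 = a.b.0 :: -a-> n4
  n2 = (a.0 + (0 + 0)) | a.a.0 :: -a-> n5, -a-> n6
  n3 = 0 + 0 + 0 :: ∅
  n4 = b.0 :: -b-> n7
  n5 = (a.0 + (0 + 0)) | a.0 :: -a-> n8, -a-> n9
  n6 = 0 | a.a.0 :: -a-> n9
  n7 = 0 :: ∅
  n8 = (a.0 + (0 + 0)) | 0 :: -a-> n10
  n9 = 0 | a.0 :: -a-> n10
  n10 = 0 | 0 :: ∅
Partition-refinement fixed point:
  B0 = {m0, n0}
  B1 = {m1, n1}
  B2 = {m4, n4}
  B3 = {m10, m3, m7, n10, n3, n7}
  B4 = {m2, n2}
  B5 = {m5, m6, n5, n6}
  B6 = {m8, m9, n8, n9}
m0 ∈ B0, n0 ∈ B0 → same block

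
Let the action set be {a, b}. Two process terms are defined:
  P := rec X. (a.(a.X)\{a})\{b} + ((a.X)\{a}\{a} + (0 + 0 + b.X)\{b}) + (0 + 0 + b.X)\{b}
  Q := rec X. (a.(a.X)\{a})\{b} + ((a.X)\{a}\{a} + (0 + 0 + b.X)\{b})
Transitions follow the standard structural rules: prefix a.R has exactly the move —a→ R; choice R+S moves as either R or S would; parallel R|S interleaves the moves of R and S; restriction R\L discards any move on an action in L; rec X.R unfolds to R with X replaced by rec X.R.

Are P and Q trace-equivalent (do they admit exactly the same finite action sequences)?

YES

P's transition system — 2 states:
  u0 = rec X. (a.(a.X)\{a})\{b} + ((a.X)\{a}\{a} + (0 + 0 + b.X)\{b}) + (0 + 0 + b.X)\{b} | --a--▸ u1
  u1 = (a.(rec X. (a.(a.X)\{a})\{b} + ((a.X)\{a}\{a} + (0 + 0 + b.X)\{b}) + (0 + 0 + b.X)\{b}))\{a}\{b} | (no moves)
Q's transition system — 2 states:
  v0 = rec X. (a.(a.X)\{a})\{b} + ((a.X)\{a}\{a} + (0 + 0 + b.X)\{b}) | --a--▸ v1
  v1 = (a.(rec X. (a.(a.X)\{a})\{b} + ((a.X)\{a}\{a} + (0 + 0 + b.X)\{b})))\{a}\{b} | (no moves)
Partition-refinement fixed point:
  B0 = {u0, v0}
  B1 = {u1, v1}
u0 ∈ B0, v0 ∈ B0 → same block
Bisimilar ⇒ trace-equivalent.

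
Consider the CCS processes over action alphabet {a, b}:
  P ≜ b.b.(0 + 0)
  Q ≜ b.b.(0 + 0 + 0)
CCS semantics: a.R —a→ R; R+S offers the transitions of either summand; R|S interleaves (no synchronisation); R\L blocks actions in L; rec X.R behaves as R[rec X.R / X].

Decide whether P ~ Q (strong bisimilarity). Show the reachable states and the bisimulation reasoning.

Reachable graph of P (3 states):
  s0 = b.b.(0 + 0) → ··b··> s1
  s1 = b.(0 + 0) → ··b··> s2
  s2 = 0 + 0 → ·
Reachable graph of Q (3 states):
  t0 = b.b.(0 + 0 + 0) → ··b··> t1
  t1 = b.(0 + 0 + 0) → ··b··> t2
  t2 = 0 + 0 + 0 → ·
Partition-refinement fixed point:
  B0 = {s0, t0}
  B1 = {s1, t1}
  B2 = {s2, t2}
s0 ∈ B0, t0 ∈ B0 → same block

bisimilar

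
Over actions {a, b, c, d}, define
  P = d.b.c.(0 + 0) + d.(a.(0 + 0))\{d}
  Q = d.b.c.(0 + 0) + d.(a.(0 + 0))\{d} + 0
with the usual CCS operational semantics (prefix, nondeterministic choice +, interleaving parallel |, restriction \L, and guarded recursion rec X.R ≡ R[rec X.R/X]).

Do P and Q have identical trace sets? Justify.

traces(P) = traces(Q)

P's transition system — 6 states:
  m0 = d.b.c.(0 + 0) + d.(a.(0 + 0))\{d} :: --d--▸ m1, --d--▸ m2
  m1 = (a.(0 + 0))\{d} :: --a--▸ m3
  m2 = b.c.(0 + 0) :: --b--▸ m4
  m3 = (0 + 0)\{d} :: stopped
  m4 = c.(0 + 0) :: --c--▸ m5
  m5 = 0 + 0 :: stopped
Q's transition system — 6 states:
  n0 = d.b.c.(0 + 0) + d.(a.(0 + 0))\{d} + 0 :: --d--▸ n1, --d--▸ n2
  n1 = (a.(0 + 0))\{d} :: --a--▸ n3
  n2 = b.c.(0 + 0) :: --b--▸ n4
  n3 = (0 + 0)\{d} :: stopped
  n4 = c.(0 + 0) :: --c--▸ n5
  n5 = 0 + 0 :: stopped
Partition-refinement fixed point:
  B0 = {m0, n0}
  B1 = {m1, n1}
  B2 = {m3, m5, n3, n5}
  B3 = {m2, n2}
  B4 = {m4, n4}
m0 ∈ B0, n0 ∈ B0 → same block
Bisimilar ⇒ trace-equivalent.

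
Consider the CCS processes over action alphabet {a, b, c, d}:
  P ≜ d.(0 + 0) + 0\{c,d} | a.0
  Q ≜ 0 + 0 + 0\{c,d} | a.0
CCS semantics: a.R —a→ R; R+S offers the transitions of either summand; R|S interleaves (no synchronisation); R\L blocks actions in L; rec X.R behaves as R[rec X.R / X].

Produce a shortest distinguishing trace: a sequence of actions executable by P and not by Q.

d

Reachable graph of P (3 states):
  u0 = d.(0 + 0) + 0\{c,d} | a.0 → -a-> u1, -d-> u2
  u1 = 0\{c,d} | 0 → ∅
  u2 = 0 + 0 → ∅
Reachable graph of Q (2 states):
  v0 = 0 + 0 + 0\{c,d} | a.0 → -a-> v1
  v1 = 0\{c,d} | 0 → ∅
Executing d from P (initial set {u0}):
  [1] d ⇒ {u2}
  — P admits the full trace.
Executing d from Q (initial set {v0}):
  [1] d ⇒ ∅  — Q cannot continue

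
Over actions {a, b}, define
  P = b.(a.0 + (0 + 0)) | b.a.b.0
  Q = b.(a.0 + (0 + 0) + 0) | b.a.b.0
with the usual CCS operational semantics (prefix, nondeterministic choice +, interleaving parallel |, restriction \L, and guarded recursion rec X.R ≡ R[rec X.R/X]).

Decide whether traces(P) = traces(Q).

trace-equivalent

Reachable graph of P (12 states):
  p0 = b.(a.0 + (0 + 0)) | b.a.b.0 ⊢ =b=> p1, =b=> p2
  p1 = (a.0 + (0 + 0)) | b.a.b.0 ⊢ =a=> p3, =b=> p4
  p2 = b.(a.0 + (0 + 0)) | a.b.0 ⊢ =a=> p5, =b=> p4
  p3 = 0 | b.a.b.0 ⊢ =b=> p6
  p4 = (a.0 + (0 + 0)) | a.b.0 ⊢ =a=> p6, =a=> p7
  p5 = b.(a.0 + (0 + 0)) | b.0 ⊢ =b=> p7, =b=> p8
  p6 = 0 | a.b.0 ⊢ =a=> p9
  p7 = (a.0 + (0 + 0)) | b.0 ⊢ =a=> p9, =b=> p10
  p8 = b.(a.0 + (0 + 0)) | 0 ⊢ =b=> p10
  p9 = 0 | b.0 ⊢ =b=> p11
  p10 = (a.0 + (0 + 0)) | 0 ⊢ =a=> p11
  p11 = 0 | 0 ⊢ deadlocked
Reachable graph of Q (12 states):
  q0 = b.(a.0 + (0 + 0) + 0) | b.a.b.0 ⊢ =b=> q1, =b=> q2
  q1 = (a.0 + (0 + 0) + 0) | b.a.b.0 ⊢ =a=> q3, =b=> q4
  q2 = b.(a.0 + (0 + 0) + 0) | a.b.0 ⊢ =a=> q5, =b=> q4
  q3 = 0 | b.a.b.0 ⊢ =b=> q6
  q4 = (a.0 + (0 + 0) + 0) | a.b.0 ⊢ =a=> q6, =a=> q7
  q5 = b.(a.0 + (0 + 0) + 0) | b.0 ⊢ =b=> q7, =b=> q8
  q6 = 0 | a.b.0 ⊢ =a=> q9
  q7 = (a.0 + (0 + 0) + 0) | b.0 ⊢ =a=> q9, =b=> q10
  q8 = b.(a.0 + (0 + 0) + 0) | 0 ⊢ =b=> q10
  q9 = 0 | b.0 ⊢ =b=> q11
  q10 = (a.0 + (0 + 0) + 0) | 0 ⊢ =a=> q11
  q11 = 0 | 0 ⊢ deadlocked
Coarsest stable partition (strong bisimilarity classes):
  B0 = {p0, q0}
  B1 = {p1, q1}
  B2 = {p3, q3}
  B3 = {p6, q6}
  B4 = {p9, q9}
  B5 = {p11, q11}
  B6 = {p4, q4}
  B7 = {p7, q7}
  B8 = {p10, q10}
  B9 = {p2, q2}
  B10 = {p5, q5}
  B11 = {p8, q8}
p0 ∈ B0, q0 ∈ B0 → same block
Bisimilar ⇒ trace-equivalent.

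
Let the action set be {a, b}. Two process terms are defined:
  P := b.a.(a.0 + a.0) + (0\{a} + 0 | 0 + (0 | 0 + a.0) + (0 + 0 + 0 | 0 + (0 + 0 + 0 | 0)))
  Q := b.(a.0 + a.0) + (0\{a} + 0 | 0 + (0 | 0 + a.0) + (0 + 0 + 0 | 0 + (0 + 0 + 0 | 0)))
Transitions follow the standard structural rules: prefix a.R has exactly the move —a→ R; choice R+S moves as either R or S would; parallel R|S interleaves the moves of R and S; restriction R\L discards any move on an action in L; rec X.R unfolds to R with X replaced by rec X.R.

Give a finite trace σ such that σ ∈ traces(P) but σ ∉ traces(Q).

LTS(P): 4 reachable states
  p0 = b.a.(a.0 + a.0) + (0\{a} + 0 | 0 + (0 | 0 + a.0) + (0 + 0 + 0 | 0 + (0 + 0 + 0 | 0))) | —a→ p1, —b→ p2
  p1 = 0 | ·
  p2 = a.(a.0 + a.0) | —a→ p3
  p3 = a.0 + a.0 | —a→ p1
LTS(Q): 3 reachable states
  q0 = b.(a.0 + a.0) + (0\{a} + 0 | 0 + (0 | 0 + a.0) + (0 + 0 + 0 | 0 + (0 + 0 + 0 | 0))) | —a→ q1, —b→ q2
  q1 = 0 | ·
  q2 = a.0 + a.0 | —a→ q1
Trace ⟨baa⟩ through P, begin at {p0}:
  after b @ step 1: {p2}
  after a @ step 2: {p3}
  after a @ step 3: {p1}
  — P admits the full trace.
Trace ⟨baa⟩ through Q, begin at {q0}:
  after b @ step 1: {q2}
  after a @ step 2: {q1}
  after a @ step 3: ∅ (Q stuck)

baa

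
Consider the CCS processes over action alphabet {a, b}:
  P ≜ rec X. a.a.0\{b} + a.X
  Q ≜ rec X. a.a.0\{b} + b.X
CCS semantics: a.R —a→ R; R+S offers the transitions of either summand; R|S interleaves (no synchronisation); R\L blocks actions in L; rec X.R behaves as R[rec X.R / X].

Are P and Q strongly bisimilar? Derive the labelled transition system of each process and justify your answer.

P ≁ Q

Reachable graph of P (3 states):
  u0 = rec X. a.a.0\{b} + a.X has moves -a-> u0, -a-> u1
  u1 = a.0\{b} has moves -a-> u2
  u2 = 0\{b} has moves ·
Reachable graph of Q (3 states):
  v0 = rec X. a.a.0\{b} + b.X has moves -a-> v1, -b-> v0
  v1 = a.0\{b} has moves -a-> v2
  v2 = 0\{b} has moves ·
Bisimilarity quotient blocks:
  B0 = {u0}
  B1 = {u1, v1}
  B2 = {u2, v2}
  B3 = {v0}
u0 ∈ B0, v0 ∈ B3 → different blocks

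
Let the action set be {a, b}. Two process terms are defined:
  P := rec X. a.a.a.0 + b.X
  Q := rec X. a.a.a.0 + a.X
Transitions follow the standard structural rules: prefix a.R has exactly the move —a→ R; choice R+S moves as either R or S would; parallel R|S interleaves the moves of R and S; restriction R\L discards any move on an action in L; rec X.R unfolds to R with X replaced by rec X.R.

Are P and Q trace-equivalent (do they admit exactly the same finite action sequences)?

LTS(P): 4 reachable states
  p0 = rec X. a.a.a.0 + b.X | -a-> p1, -b-> p0
  p1 = a.a.0 | -a-> p2
  p2 = a.0 | -a-> p3
  p3 = 0 | (no moves)
LTS(Q): 4 reachable states
  q0 = rec X. a.a.a.0 + a.X | -a-> q0, -a-> q1
  q1 = a.a.0 | -a-> q2
  q2 = a.0 | -a-> q3
  q3 = 0 | (no moves)
Trace ⟨b⟩ through P, begin at {p0}:
  [1] b ⇒ {p0}
  ✓ P
Trace ⟨b⟩ through Q, begin at {q0}:
  [1] b ⇒ ∅ (Q stuck)

NO — witness ⟨b⟩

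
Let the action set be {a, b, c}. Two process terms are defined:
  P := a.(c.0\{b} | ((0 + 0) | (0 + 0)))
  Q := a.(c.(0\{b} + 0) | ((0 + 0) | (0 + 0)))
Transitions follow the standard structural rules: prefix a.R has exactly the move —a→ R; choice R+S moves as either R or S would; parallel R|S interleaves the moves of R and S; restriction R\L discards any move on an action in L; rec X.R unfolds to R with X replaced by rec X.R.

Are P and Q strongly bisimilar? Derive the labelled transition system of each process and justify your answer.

LTS(P): 3 reachable states
  s0 = a.(c.0\{b} | ((0 + 0) | (0 + 0))) :: ··a··> s1
  s1 = c.0\{b} | ((0 + 0) | (0 + 0)) :: ··c··> s2
  s2 = 0\{b} | ((0 + 0) | (0 + 0)) :: ·
LTS(Q): 3 reachable states
  t0 = a.(c.(0\{b} + 0) | ((0 + 0) | (0 + 0))) :: ··a··> t1
  t1 = c.(0\{b} + 0) | ((0 + 0) | (0 + 0)) :: ··c··> t2
  t2 = (0\{b} + 0) | ((0 + 0) | (0 + 0)) :: ·
Partition-refinement fixed point:
  B0 = {s0, t0}
  B1 = {s1, t1}
  B2 = {s2, t2}
s0 ∈ B0, t0 ∈ B0 → same block

bisimilar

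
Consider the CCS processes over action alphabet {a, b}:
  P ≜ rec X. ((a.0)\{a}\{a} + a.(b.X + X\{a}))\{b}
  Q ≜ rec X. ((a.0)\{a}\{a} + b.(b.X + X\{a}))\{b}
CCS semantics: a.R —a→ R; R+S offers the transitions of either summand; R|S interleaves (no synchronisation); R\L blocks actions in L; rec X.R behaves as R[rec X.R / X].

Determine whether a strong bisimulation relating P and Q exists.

P's transition system — 2 states:
  s0 = rec X. ((a.0)\{a}\{a} + a.(b.X + X\{a}))\{b} has moves ··a··> s1
  s1 = (b.(rec X. ((a.0)\{a}\{a} + a.(b.X + X\{a}))\{b}) + (rec X. ((a.0)\{a}\{a} + a.(b.X + X\{a}))\{b})\{a})\{b} has moves stopped
Q's transition system — 1 states:
  t0 = rec X. ((a.0)\{a}\{a} + b.(b.X + X\{a}))\{b} has moves stopped
Bisimilarity quotient blocks:
  B0 = {s0}
  B1 = {s1, t0}
s0 ∈ B0, t0 ∈ B1 → different blocks

not bisimilar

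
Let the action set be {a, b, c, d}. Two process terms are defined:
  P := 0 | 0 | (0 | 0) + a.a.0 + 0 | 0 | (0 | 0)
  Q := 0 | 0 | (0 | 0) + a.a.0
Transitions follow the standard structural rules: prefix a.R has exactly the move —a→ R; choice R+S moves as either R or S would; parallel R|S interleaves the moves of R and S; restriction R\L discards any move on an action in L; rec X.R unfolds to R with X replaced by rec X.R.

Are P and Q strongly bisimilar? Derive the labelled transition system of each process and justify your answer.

bisimilar

P's transition system — 3 states:
  u0 = 0 | 0 | (0 | 0) + a.a.0 + 0 | 0 | (0 | 0) | -a-> u1
  u1 = a.0 | -a-> u2
  u2 = 0 | deadlocked
Q's transition system — 3 states:
  v0 = 0 | 0 | (0 | 0) + a.a.0 | -a-> v1
  v1 = a.0 | -a-> v2
  v2 = 0 | deadlocked
Partition-refinement fixed point:
  B0 = {u0, v0}
  B1 = {u1, v1}
  B2 = {u2, v2}
u0 ∈ B0, v0 ∈ B0 → same block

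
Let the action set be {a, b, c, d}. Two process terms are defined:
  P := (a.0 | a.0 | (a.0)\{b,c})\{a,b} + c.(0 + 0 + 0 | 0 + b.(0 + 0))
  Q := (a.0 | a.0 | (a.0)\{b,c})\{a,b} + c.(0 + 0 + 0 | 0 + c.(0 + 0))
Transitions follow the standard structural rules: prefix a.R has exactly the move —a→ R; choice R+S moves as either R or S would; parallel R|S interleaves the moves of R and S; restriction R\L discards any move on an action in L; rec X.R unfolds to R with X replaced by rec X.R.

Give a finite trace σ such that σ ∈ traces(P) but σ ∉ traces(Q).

cb

P's transition system — 3 states:
  u0 = (a.0 | a.0 | (a.0)\{b,c})\{a,b} + c.(0 + 0 + 0 | 0 + b.(0 + 0)) :: ··c··> u1
  u1 = 0 + 0 + 0 | 0 + b.(0 + 0) :: ··b··> u2
  u2 = 0 + 0 :: ·
Q's transition system — 3 states:
  v0 = (a.0 | a.0 | (a.0)\{b,c})\{a,b} + c.(0 + 0 + 0 | 0 + c.(0 + 0)) :: ··c··> v1
  v1 = 0 + 0 + 0 | 0 + c.(0 + 0) :: ··c··> v2
  v2 = 0 + 0 :: ·
Executing cb from P (initial set {u0}):
  after c @ step 1: {u1}
  after b @ step 2: {u2}
  ✓ P
Executing cb from Q (initial set {v0}):
  after c @ step 1: {v1}
  after b @ step 2: ∅  — Q cannot continue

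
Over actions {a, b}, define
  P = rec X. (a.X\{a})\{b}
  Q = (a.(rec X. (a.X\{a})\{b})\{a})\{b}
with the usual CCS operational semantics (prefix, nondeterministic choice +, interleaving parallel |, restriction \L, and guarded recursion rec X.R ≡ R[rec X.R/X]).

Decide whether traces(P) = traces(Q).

Reachable graph of P (2 states):
  p0 = rec X. (a.X\{a})\{b} :: =a=> p1
  p1 = (rec X. (a.X\{a})\{b})\{a}\{b} :: stopped
Reachable graph of Q (2 states):
  q0 = (a.(rec X. (a.X\{a})\{b})\{a})\{b} :: =a=> q1
  q1 = (rec X. (a.X\{a})\{b})\{a}\{b} :: stopped
Bisimilarity quotient blocks:
  B0 = {p0, q0}
  B1 = {p1, q1}
p0 ∈ B0, q0 ∈ B0 → same block
Bisimilar ⇒ trace-equivalent.

trace-equivalent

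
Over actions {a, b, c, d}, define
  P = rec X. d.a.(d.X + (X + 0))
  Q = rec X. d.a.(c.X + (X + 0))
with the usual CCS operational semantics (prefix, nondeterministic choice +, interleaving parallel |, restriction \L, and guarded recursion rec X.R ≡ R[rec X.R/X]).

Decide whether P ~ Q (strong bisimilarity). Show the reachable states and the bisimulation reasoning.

LTS(P): 3 reachable states
  s0 = rec X. d.a.(d.X + (X + 0)) → —d→ s1
  s1 = a.(d.(rec X. d.a.(d.X + (X + 0))) + ((rec X. d.a.(d.X + (X + 0))) + 0)) → —a→ s2
  s2 = d.(rec X. d.a.(d.X + (X + 0))) + ((rec X. d.a.(d.X + (X + 0))) + 0) → —d→ s0, —d→ s1
LTS(Q): 3 reachable states
  t0 = rec X. d.a.(c.X + (X + 0)) → —d→ t1
  t1 = a.(c.(rec X. d.a.(c.X + (X + 0))) + ((rec X. d.a.(c.X + (X + 0))) + 0)) → —a→ t2
  t2 = c.(rec X. d.a.(c.X + (X + 0))) + ((rec X. d.a.(c.X + (X + 0))) + 0) → —c→ t0, —d→ t1
Coarsest stable partition (strong bisimilarity classes):
  B0 = {s0}
  B1 = {s1}
  B2 = {s2}
  B3 = {t0}
  B4 = {t1}
  B5 = {t2}
s0 ∈ B0, t0 ∈ B3 → different blocks

not bisimilar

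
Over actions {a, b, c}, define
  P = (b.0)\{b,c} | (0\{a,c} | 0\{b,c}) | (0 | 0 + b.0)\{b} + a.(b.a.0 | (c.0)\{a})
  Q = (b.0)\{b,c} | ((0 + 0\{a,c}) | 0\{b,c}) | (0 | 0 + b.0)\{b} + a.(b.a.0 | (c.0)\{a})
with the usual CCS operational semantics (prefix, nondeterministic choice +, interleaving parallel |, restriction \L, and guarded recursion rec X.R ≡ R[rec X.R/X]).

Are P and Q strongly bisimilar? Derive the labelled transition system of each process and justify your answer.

Reachable graph of P (7 states):
  s0 = (b.0)\{b,c} | (0\{a,c} | 0\{b,c}) | (0 | 0 + b.0)\{b} + a.(b.a.0 | (c.0)\{a}) has moves --a--▸ s1
  s1 = b.a.0 | (c.0)\{a} has moves --b--▸ s2, --c--▸ s3
  s2 = a.0 | (c.0)\{a} has moves --a--▸ s4, --c--▸ s5
  s3 = b.a.0 | 0\{a} has moves --b--▸ s5
  s4 = 0 | (c.0)\{a} has moves --c--▸ s6
  s5 = a.0 | 0\{a} has moves --a--▸ s6
  s6 = 0 | 0\{a} has moves ∅
Reachable graph of Q (7 states):
  t0 = (b.0)\{b,c} | ((0 + 0\{a,c}) | 0\{b,c}) | (0 | 0 + b.0)\{b} + a.(b.a.0 | (c.0)\{a}) has moves --a--▸ t1
  t1 = b.a.0 | (c.0)\{a} has moves --b--▸ t2, --c--▸ t3
  t2 = a.0 | (c.0)\{a} has moves --a--▸ t4, --c--▸ t5
  t3 = b.a.0 | 0\{a} has moves --b--▸ t5
  t4 = 0 | (c.0)\{a} has moves --c--▸ t6
  t5 = a.0 | 0\{a} has moves --a--▸ t6
  t6 = 0 | 0\{a} has moves ∅
Bisimilarity quotient blocks:
  B0 = {s0, t0}
  B1 = {s1, t1}
  B2 = {s2, t2}
  B3 = {s5, t5}
  B4 = {s6, t6}
  B5 = {s4, t4}
  B6 = {s3, t3}
s0 ∈ B0, t0 ∈ B0 → same block

P ~ Q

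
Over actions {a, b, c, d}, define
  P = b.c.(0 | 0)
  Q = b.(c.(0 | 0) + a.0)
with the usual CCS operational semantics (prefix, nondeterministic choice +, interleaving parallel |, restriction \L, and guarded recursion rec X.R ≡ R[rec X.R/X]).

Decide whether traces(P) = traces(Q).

trace-distinct — witness ⟨ba⟩

Reachable graph of P (3 states):
  u0 = b.c.(0 | 0) → --b--▸ u1
  u1 = c.(0 | 0) → --c--▸ u2
  u2 = 0 | 0 → ·
Reachable graph of Q (4 states):
  v0 = b.(c.(0 | 0) + a.0) → --b--▸ v1
  v1 = c.(0 | 0) + a.0 → --a--▸ v2, --c--▸ v3
  v2 = 0 → ·
  v3 = 0 | 0 → ·
Run σ = ⟨ba⟩ on Q: start {v0}
  after b @ step 1: {v1}
  after a @ step 2: {v2}
  Q completes σ.
Run σ = ⟨ba⟩ on P: start {u0}
  after b @ step 1: {u1}
  after a @ step 2: ∅  — P cannot continue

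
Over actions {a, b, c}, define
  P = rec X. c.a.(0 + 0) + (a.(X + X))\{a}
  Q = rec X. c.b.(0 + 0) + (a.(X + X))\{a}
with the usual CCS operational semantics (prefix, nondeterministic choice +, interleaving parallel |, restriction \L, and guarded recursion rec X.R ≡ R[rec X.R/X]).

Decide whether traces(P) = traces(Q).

trace-distinct — witness ⟨ca⟩

Reachable graph of P (3 states):
  s0 = rec X. c.a.(0 + 0) + (a.(X + X))\{a} :: =c=> s1
  s1 = a.(0 + 0) :: =a=> s2
  s2 = 0 + 0 :: ·
Reachable graph of Q (3 states):
  t0 = rec X. c.b.(0 + 0) + (a.(X + X))\{a} :: =c=> t1
  t1 = b.(0 + 0) :: =b=> t2
  t2 = 0 + 0 :: ·
Executing ca from P (initial set {s0}):
  step 1 (c): {s1}
  step 2 (a): {s2}
  P completes σ.
Executing ca from Q (initial set {t0}):
  step 1 (c): {t1}
  step 2 (a): no successor for Q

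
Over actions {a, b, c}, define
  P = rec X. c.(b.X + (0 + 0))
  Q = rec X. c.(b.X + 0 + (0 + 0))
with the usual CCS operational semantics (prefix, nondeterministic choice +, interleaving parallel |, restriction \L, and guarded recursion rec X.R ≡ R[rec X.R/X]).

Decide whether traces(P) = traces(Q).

trace-equivalent

LTS(P): 2 reachable states
  u0 = rec X. c.(b.X + (0 + 0)) → --c--▸ u1
  u1 = b.(rec X. c.(b.X + (0 + 0))) + (0 + 0) → --b--▸ u0
LTS(Q): 2 reachable states
  v0 = rec X. c.(b.X + 0 + (0 + 0)) → --c--▸ v1
  v1 = b.(rec X. c.(b.X + 0 + (0 + 0))) + 0 + (0 + 0) → --b--▸ v0
Coarsest stable partition (strong bisimilarity classes):
  B0 = {u0, v0}
  B1 = {u1, v1}
u0 ∈ B0, v0 ∈ B0 → same block
Bisimilar ⇒ trace-equivalent.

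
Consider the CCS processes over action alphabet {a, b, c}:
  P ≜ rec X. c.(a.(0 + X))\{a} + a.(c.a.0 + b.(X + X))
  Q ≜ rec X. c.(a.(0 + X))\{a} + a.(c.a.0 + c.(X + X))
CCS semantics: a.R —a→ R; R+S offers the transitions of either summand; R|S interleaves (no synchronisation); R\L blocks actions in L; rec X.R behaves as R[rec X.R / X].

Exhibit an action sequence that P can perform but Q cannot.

P's transition system — 6 states:
  m0 = rec X. c.(a.(0 + X))\{a} + a.(c.a.0 + b.(X + X)) | -a-> m1, -c-> m2
  m1 = c.a.0 + b.((rec X. c.(a.(0 + X))\{a} + a.(c.a.0 + b.(X + X))) + (rec X. c.(a.(0 + X))\{a} + a.(c.a.0 + b.(X + X)))) | -b-> m3, -c-> m4
  m2 = (a.(0 + (rec X. c.(a.(0 + X))\{a} + a.(c.a.0 + b.(X + X)))))\{a} | ∅
  m3 = (rec X. c.(a.(0 + X))\{a} + a.(c.a.0 + b.(X + X))) + (rec X. c.(a.(0 + X))\{a} + a.(c.a.0 + b.(X + X))) | -a-> m1, -c-> m2
  m4 = a.0 | -a-> m5
  m5 = 0 | ∅
Q's transition system — 6 states:
  n0 = rec X. c.(a.(0 + X))\{a} + a.(c.a.0 + c.(X + X)) | -a-> n1, -c-> n2
  n1 = c.a.0 + c.((rec X. c.(a.(0 + X))\{a} + a.(c.a.0 + c.(X + X))) + (rec X. c.(a.(0 + X))\{a} + a.(c.a.0 + c.(X + X)))) | -c-> n3, -c-> n4
  n2 = (a.(0 + (rec X. c.(a.(0 + X))\{a} + a.(c.a.0 + c.(X + X)))))\{a} | ∅
  n3 = (rec X. c.(a.(0 + X))\{a} + a.(c.a.0 + c.(X + X))) + (rec X. c.(a.(0 + X))\{a} + a.(c.a.0 + c.(X + X))) | -a-> n1, -c-> n2
  n4 = a.0 | -a-> n5
  n5 = 0 | ∅
Executing ab from P (initial set {m0}):
  step 1 (a): {m1}
  step 2 (b): {m3}
  — P admits the full trace.
Executing ab from Q (initial set {n0}):
  step 1 (a): {n1}
  step 2 (b): ∅  — Q cannot continue

ab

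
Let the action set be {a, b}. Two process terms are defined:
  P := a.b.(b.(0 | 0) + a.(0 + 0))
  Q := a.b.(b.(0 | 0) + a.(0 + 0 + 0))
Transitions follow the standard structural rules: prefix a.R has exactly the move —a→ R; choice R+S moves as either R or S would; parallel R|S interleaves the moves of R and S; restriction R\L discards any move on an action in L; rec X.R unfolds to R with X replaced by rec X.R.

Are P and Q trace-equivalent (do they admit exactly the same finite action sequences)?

YES

Reachable graph of P (5 states):
  p0 = a.b.(b.(0 | 0) + a.(0 + 0)) ⊢ —a→ p1
  p1 = b.(b.(0 | 0) + a.(0 + 0)) ⊢ —b→ p2
  p2 = b.(0 | 0) + a.(0 + 0) ⊢ —a→ p3, —b→ p4
  p3 = 0 + 0 ⊢ deadlocked
  p4 = 0 | 0 ⊢ deadlocked
Reachable graph of Q (5 states):
  q0 = a.b.(b.(0 | 0) + a.(0 + 0 + 0)) ⊢ —a→ q1
  q1 = b.(b.(0 | 0) + a.(0 + 0 + 0)) ⊢ —b→ q2
  q2 = b.(0 | 0) + a.(0 + 0 + 0) ⊢ —a→ q3, —b→ q4
  q3 = 0 + 0 + 0 ⊢ deadlocked
  q4 = 0 | 0 ⊢ deadlocked
Bisimilarity quotient blocks:
  B0 = {p0, q0}
  B1 = {p1, q1}
  B2 = {p2, q2}
  B3 = {p3, p4, q3, q4}
p0 ∈ B0, q0 ∈ B0 → same block
Bisimilar ⇒ trace-equivalent.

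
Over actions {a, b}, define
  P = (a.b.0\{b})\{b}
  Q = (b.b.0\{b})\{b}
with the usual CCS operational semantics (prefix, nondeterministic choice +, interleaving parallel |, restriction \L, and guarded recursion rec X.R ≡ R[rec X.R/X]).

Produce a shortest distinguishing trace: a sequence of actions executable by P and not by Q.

Reachable graph of P (2 states):
  m0 = (a.b.0\{b})\{b} :: -a-> m1
  m1 = (b.0\{b})\{b} :: deadlocked
Reachable graph of Q (1 states):
  n0 = (b.b.0\{b})\{b} :: deadlocked
Run σ = ⟨a⟩ on P: start {m0}
  after a @ step 1: {m1}
  ✓ P
Run σ = ⟨a⟩ on Q: start {n0}
  after a @ step 1: ∅  — Q cannot continue

a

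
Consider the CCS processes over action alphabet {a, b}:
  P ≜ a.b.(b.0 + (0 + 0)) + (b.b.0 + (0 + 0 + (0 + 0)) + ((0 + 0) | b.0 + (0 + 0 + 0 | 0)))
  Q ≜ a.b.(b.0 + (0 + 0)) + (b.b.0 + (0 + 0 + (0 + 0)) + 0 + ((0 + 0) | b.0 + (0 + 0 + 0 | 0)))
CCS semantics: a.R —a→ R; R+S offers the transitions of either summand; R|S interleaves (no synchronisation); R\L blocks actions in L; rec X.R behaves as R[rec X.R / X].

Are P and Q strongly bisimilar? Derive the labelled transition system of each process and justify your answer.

Reachable graph of P (6 states):
  p0 = a.b.(b.0 + (0 + 0)) + (b.b.0 + (0 + 0 + (0 + 0)) + ((0 + 0) | b.0 + (0 + 0 + 0 | 0))) | --a--▸ p1, --b--▸ p2, --b--▸ p3
  p1 = b.(b.0 + (0 + 0)) | --b--▸ p4
  p2 = (0 + 0) | 0 | ∅
  p3 = b.0 | --b--▸ p5
  p4 = b.0 + (0 + 0) | --b--▸ p5
  p5 = 0 | ∅
Reachable graph of Q (6 states):
  q0 = a.b.(b.0 + (0 + 0)) + (b.b.0 + (0 + 0 + (0 + 0)) + 0 + ((0 + 0) | b.0 + (0 + 0 + 0 | 0))) | --a--▸ q1, --b--▸ q2, --b--▸ q3
  q1 = b.(b.0 + (0 + 0)) | --b--▸ q4
  q2 = (0 + 0) | 0 | ∅
  q3 = b.0 | --b--▸ q5
  q4 = b.0 + (0 + 0) | --b--▸ q5
  q5 = 0 | ∅
Bisimilarity quotient blocks:
  B0 = {p0, q0}
  B1 = {p1, q1}
  B2 = {p3, p4, q3, q4}
  B3 = {p2, p5, q2, q5}
p0 ∈ B0, q0 ∈ B0 → same block

bisimilar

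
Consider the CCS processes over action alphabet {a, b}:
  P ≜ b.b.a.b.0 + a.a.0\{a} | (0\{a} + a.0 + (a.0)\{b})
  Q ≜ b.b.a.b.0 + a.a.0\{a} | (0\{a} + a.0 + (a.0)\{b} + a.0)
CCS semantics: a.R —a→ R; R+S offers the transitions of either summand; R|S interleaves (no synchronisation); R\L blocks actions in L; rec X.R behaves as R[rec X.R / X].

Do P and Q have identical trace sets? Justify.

LTS(P): 13 reachable states
  m0 = b.b.a.b.0 + a.a.0\{a} | (0\{a} + a.0 + (a.0)\{b}) → --a--▸ m1, --a--▸ m2, --a--▸ m3, --b--▸ m4
  m1 = a.0\{a} | (0\{a} + a.0 + (a.0)\{b}) → --a--▸ m5, --a--▸ m6, --a--▸ m7
  m2 = a.a.0\{a} | 0 → --a--▸ m6
  m3 = a.a.0\{a} | 0\{b} → --a--▸ m7
  m4 = b.a.b.0 → --b--▸ m8
  m5 = 0\{a} | (0\{a} + a.0 + (a.0)\{b}) → --a--▸ m10, --a--▸ m9
  m6 = a.0\{a} | 0 → --a--▸ m9
  m7 = a.0\{a} | 0\{b} → --a--▸ m10
  m8 = a.b.0 → --a--▸ m11
  m9 = 0\{a} | 0 → deadlocked
  m10 = 0\{a} | 0\{b} → deadlocked
  m11 = b.0 → --b--▸ m12
  m12 = 0 → deadlocked
LTS(Q): 13 reachable states
  n0 = b.b.a.b.0 + a.a.0\{a} | (0\{a} + a.0 + (a.0)\{b} + a.0) → --a--▸ n1, --a--▸ n2, --a--▸ n3, --b--▸ n4
  n1 = a.0\{a} | (0\{a} + a.0 + (a.0)\{b} + a.0) → --a--▸ n5, --a--▸ n6, --a--▸ n7
  n2 = a.a.0\{a} | 0 → --a--▸ n6
  n3 = a.a.0\{a} | 0\{b} → --a--▸ n7
  n4 = b.a.b.0 → --b--▸ n8
  n5 = 0\{a} | (0\{a} + a.0 + (a.0)\{b} + a.0) → --a--▸ n10, --a--▸ n9
  n6 = a.0\{a} | 0 → --a--▸ n9
  n7 = a.0\{a} | 0\{b} → --a--▸ n10
  n8 = a.b.0 → --a--▸ n11
  n9 = 0\{a} | 0 → deadlocked
  n10 = 0\{a} | 0\{b} → deadlocked
  n11 = b.0 → --b--▸ n12
  n12 = 0 → deadlocked
Coarsest stable partition (strong bisimilarity classes):
  B0 = {m0, n0}
  B1 = {m1, m2, m3, n1, n2, n3}
  B2 = {m5, m6, m7, n5, n6, n7}
  B3 = {m10, m12, m9, n10, n12, n9}
  B4 = {m4, n4}
  B5 = {m8, n8}
  B6 = {m11, n11}
m0 ∈ B0, n0 ∈ B0 → same block
Bisimilar ⇒ trace-equivalent.

traces(P) = traces(Q)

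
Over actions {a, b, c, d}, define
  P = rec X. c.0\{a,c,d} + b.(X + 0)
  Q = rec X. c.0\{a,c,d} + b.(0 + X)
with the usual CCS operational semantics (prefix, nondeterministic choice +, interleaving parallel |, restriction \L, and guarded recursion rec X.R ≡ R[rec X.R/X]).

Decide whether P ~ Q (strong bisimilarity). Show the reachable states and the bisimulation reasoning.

Reachable graph of P (3 states):
  p0 = rec X. c.0\{a,c,d} + b.(X + 0) → —b→ p1, —c→ p2
  p1 = (rec X. c.0\{a,c,d} + b.(X + 0)) + 0 → —b→ p1, —c→ p2
  p2 = 0\{a,c,d} → deadlocked
Reachable graph of Q (3 states):
  q0 = rec X. c.0\{a,c,d} + b.(0 + X) → —b→ q1, —c→ q2
  q1 = 0 + (rec X. c.0\{a,c,d} + b.(0 + X)) → —b→ q1, —c→ q2
  q2 = 0\{a,c,d} → deadlocked
Bisimilarity quotient blocks:
  B0 = {p0, p1, q0, q1}
  B1 = {p2, q2}
p0 ∈ B0, q0 ∈ B0 → same block

P ~ Q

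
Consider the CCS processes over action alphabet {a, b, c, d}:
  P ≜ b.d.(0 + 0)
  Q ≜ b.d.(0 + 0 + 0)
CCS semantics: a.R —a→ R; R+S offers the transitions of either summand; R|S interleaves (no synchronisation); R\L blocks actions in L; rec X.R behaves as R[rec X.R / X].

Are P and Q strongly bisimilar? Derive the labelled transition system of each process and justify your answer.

LTS(P): 3 reachable states
  s0 = b.d.(0 + 0) | ··b··> s1
  s1 = d.(0 + 0) | ··d··> s2
  s2 = 0 + 0 | deadlocked
LTS(Q): 3 reachable states
  t0 = b.d.(0 + 0 + 0) | ··b··> t1
  t1 = d.(0 + 0 + 0) | ··d··> t2
  t2 = 0 + 0 + 0 | deadlocked
Partition-refinement fixed point:
  B0 = {s0, t0}
  B1 = {s1, t1}
  B2 = {s2, t2}
s0 ∈ B0, t0 ∈ B0 → same block

bisimilar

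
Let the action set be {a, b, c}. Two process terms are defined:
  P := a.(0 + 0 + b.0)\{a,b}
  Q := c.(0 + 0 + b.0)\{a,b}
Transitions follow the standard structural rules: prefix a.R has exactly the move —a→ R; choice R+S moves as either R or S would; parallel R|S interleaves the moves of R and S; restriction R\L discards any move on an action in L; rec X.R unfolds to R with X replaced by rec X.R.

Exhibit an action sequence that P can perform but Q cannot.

a

LTS(P): 2 reachable states
  p0 = a.(0 + 0 + b.0)\{a,b} ⊢ ··a··> p1
  p1 = (0 + 0 + b.0)\{a,b} ⊢ deadlocked
LTS(Q): 2 reachable states
  q0 = c.(0 + 0 + b.0)\{a,b} ⊢ ··c··> q1
  q1 = (0 + 0 + b.0)\{a,b} ⊢ deadlocked
Trace ⟨a⟩ through P, begin at {p0}:
  step 1 (a): {p1}
  — P admits the full trace.
Trace ⟨a⟩ through Q, begin at {q0}:
  step 1 (a): ∅ (Q stuck)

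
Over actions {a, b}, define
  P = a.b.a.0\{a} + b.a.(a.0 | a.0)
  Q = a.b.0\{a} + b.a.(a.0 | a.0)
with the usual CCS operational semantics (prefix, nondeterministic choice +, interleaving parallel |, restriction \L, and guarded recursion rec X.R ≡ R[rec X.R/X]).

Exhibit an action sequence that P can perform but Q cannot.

Reachable graph of P (9 states):
  m0 = a.b.a.0\{a} + b.a.(a.0 | a.0) has moves --a--▸ m1, --b--▸ m2
  m1 = b.a.0\{a} has moves --b--▸ m3
  m2 = a.(a.0 | a.0) has moves --a--▸ m4
  m3 = a.0\{a} has moves --a--▸ m5
  m4 = a.0 | a.0 has moves --a--▸ m6, --a--▸ m7
  m5 = 0\{a} has moves deadlocked
  m6 = 0 | a.0 has moves --a--▸ m8
  m7 = a.0 | 0 has moves --a--▸ m8
  m8 = 0 | 0 has moves deadlocked
Reachable graph of Q (8 states):
  n0 = a.b.0\{a} + b.a.(a.0 | a.0) has moves --a--▸ n1, --b--▸ n2
  n1 = b.0\{a} has moves --b--▸ n3
  n2 = a.(a.0 | a.0) has moves --a--▸ n4
  n3 = 0\{a} has moves deadlocked
  n4 = a.0 | a.0 has moves --a--▸ n5, --a--▸ n6
  n5 = 0 | a.0 has moves --a--▸ n7
  n6 = a.0 | 0 has moves --a--▸ n7
  n7 = 0 | 0 has moves deadlocked
Trace ⟨aba⟩ through P, begin at {m0}:
  after a @ step 1: {m1}
  after b @ step 2: {m3}
  after a @ step 3: {m5}
  P completes σ.
Trace ⟨aba⟩ through Q, begin at {n0}:
  after a @ step 1: {n1}
  after b @ step 2: {n3}
  after a @ step 3: ∅ (Q stuck)

aba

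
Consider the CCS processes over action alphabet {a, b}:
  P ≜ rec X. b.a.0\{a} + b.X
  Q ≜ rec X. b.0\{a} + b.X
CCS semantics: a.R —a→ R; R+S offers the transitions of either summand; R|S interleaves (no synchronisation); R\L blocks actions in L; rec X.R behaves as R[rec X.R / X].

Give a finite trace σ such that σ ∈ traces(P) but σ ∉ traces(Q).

Reachable graph of P (3 states):
  m0 = rec X. b.a.0\{a} + b.X has moves —b→ m0, —b→ m1
  m1 = a.0\{a} has moves —a→ m2
  m2 = 0\{a} has moves ∅
Reachable graph of Q (2 states):
  n0 = rec X. b.0\{a} + b.X has moves —b→ n0, —b→ n1
  n1 = 0\{a} has moves ∅
Trace ⟨ba⟩ through P, begin at {m0}:
  step 1 (b): {m0, m1}
  step 2 (a): {m2}
  P completes σ.
Trace ⟨ba⟩ through Q, begin at {n0}:
  step 1 (b): {n0, n1}
  step 2 (a): no successor for Q

ba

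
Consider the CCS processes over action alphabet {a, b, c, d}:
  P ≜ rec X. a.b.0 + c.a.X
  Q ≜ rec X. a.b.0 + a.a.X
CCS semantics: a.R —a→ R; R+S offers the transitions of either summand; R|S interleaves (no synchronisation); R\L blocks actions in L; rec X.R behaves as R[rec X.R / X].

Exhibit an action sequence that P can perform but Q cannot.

P's transition system — 4 states:
  s0 = rec X. a.b.0 + c.a.X → -a-> s1, -c-> s2
  s1 = b.0 → -b-> s3
  s2 = a.(rec X. a.b.0 + c.a.X) → -a-> s0
  s3 = 0 → ∅
Q's transition system — 4 states:
  t0 = rec X. a.b.0 + a.a.X → -a-> t1, -a-> t2
  t1 = a.(rec X. a.b.0 + a.a.X) → -a-> t0
  t2 = b.0 → -b-> t3
  t3 = 0 → ∅
Executing c from P (initial set {s0}):
  after c @ step 1: {s2}
  ✓ P
Executing c from Q (initial set {t0}):
  after c @ step 1: ∅ (Q stuck)

c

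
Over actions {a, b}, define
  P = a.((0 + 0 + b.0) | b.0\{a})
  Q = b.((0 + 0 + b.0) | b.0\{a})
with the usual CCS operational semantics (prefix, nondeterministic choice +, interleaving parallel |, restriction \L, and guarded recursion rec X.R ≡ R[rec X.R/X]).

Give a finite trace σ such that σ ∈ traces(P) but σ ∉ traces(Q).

a

P's transition system — 5 states:
  s0 = a.((0 + 0 + b.0) | b.0\{a}) :: ··a··> s1
  s1 = (0 + 0 + b.0) | b.0\{a} :: ··b··> s2, ··b··> s3
  s2 = (0 + 0 + b.0) | 0\{a} :: ··b··> s4
  s3 = 0 | b.0\{a} :: ··b··> s4
  s4 = 0 | 0\{a} :: stopped
Q's transition system — 5 states:
  t0 = b.((0 + 0 + b.0) | b.0\{a}) :: ··b··> t1
  t1 = (0 + 0 + b.0) | b.0\{a} :: ··b··> t2, ··b··> t3
  t2 = (0 + 0 + b.0) | 0\{a} :: ··b··> t4
  t3 = 0 | b.0\{a} :: ··b··> t4
  t4 = 0 | 0\{a} :: stopped
Run σ = ⟨a⟩ on P: start {s0}
  after a @ step 1: {s1}
  ✓ P
Run σ = ⟨a⟩ on Q: start {t0}
  after a @ step 1: ∅  — Q cannot continue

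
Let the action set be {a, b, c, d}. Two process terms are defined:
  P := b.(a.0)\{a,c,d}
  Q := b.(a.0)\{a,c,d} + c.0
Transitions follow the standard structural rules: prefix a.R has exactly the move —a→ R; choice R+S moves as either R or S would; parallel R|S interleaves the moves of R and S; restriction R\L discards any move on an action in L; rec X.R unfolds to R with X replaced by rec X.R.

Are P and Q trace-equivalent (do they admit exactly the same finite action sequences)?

NO — witness ⟨c⟩

Reachable graph of P (2 states):
  s0 = b.(a.0)\{a,c,d} | ··b··> s1
  s1 = (a.0)\{a,c,d} | deadlocked
Reachable graph of Q (3 states):
  t0 = b.(a.0)\{a,c,d} + c.0 | ··b··> t1, ··c··> t2
  t1 = (a.0)\{a,c,d} | deadlocked
  t2 = 0 | deadlocked
Executing c from Q (initial set {t0}):
  [1] c ⇒ {t2}
  ✓ Q
Executing c from P (initial set {s0}):
  [1] c ⇒ ∅ (P stuck)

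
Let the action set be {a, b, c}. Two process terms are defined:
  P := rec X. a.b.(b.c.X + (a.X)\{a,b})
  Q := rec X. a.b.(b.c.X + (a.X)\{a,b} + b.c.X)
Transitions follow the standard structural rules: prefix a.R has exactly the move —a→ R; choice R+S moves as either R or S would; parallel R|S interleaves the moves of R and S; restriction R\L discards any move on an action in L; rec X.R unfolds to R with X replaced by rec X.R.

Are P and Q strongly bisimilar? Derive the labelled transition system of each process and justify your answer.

P's transition system — 4 states:
  p0 = rec X. a.b.(b.c.X + (a.X)\{a,b}) → —a→ p1
  p1 = b.(b.c.(rec X. a.b.(b.c.X + (a.X)\{a,b})) + (a.(rec X. a.b.(b.c.X + (a.X)\{a,b})))\{a,b}) → —b→ p2
  p2 = b.c.(rec X. a.b.(b.c.X + (a.X)\{a,b})) + (a.(rec X. a.b.(b.c.X + (a.X)\{a,b})))\{a,b} → —b→ p3
  p3 = c.(rec X. a.b.(b.c.X + (a.X)\{a,b})) → —c→ p0
Q's transition system — 4 states:
  q0 = rec X. a.b.(b.c.X + (a.X)\{a,b} + b.c.X) → —a→ q1
  q1 = b.(b.c.(rec X. a.b.(b.c.X + (a.X)\{a,b} + b.c.X)) + (a.(rec X. a.b.(b.c.X + (a.X)\{a,b} + b.c.X)))\{a,b} + b.c.(rec X. a.b.(b.c.X + (a.X)\{a,b} + b.c.X))) → —b→ q2
  q2 = b.c.(rec X. a.b.(b.c.X + (a.X)\{a,b} + b.c.X)) + (a.(rec X. a.b.(b.c.X + (a.X)\{a,b} + b.c.X)))\{a,b} + b.c.(rec X. a.b.(b.c.X + (a.X)\{a,b} + b.c.X)) → —b→ q3
  q3 = c.(rec X. a.b.(b.c.X + (a.X)\{a,b} + b.c.X)) → —c→ q0
Partition-refinement fixed point:
  B0 = {p0, q0}
  B1 = {p1, q1}
  B2 = {p2, q2}
  B3 = {p3, q3}
p0 ∈ B0, q0 ∈ B0 → same block

YES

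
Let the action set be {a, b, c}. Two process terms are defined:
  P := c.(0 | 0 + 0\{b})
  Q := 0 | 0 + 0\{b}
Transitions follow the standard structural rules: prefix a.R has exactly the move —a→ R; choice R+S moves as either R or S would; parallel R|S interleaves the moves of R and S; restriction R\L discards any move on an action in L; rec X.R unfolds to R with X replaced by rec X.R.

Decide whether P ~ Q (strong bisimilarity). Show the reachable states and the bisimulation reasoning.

LTS(P): 2 reachable states
  u0 = c.(0 | 0 + 0\{b}) has moves —c→ u1
  u1 = 0 | 0 + 0\{b} has moves (no moves)
LTS(Q): 1 reachable states
  v0 = 0 | 0 + 0\{b} has moves (no moves)
Partition-refinement fixed point:
  B0 = {u0}
  B1 = {u1, v0}
u0 ∈ B0, v0 ∈ B1 → different blocks

not bisimilar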